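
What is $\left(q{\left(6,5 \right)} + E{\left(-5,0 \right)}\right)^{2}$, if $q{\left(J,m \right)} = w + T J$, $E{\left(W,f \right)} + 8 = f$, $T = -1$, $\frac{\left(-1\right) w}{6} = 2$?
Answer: $676$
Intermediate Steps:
$w = -12$ ($w = \left(-6\right) 2 = -12$)
$E{\left(W,f \right)} = -8 + f$
$q{\left(J,m \right)} = -12 - J$
$\left(q{\left(6,5 \right)} + E{\left(-5,0 \right)}\right)^{2} = \left(\left(-12 - 6\right) + \left(-8 + 0\right)\right)^{2} = \left(\left(-12 - 6\right) - 8\right)^{2} = \left(-18 - 8\right)^{2} = \left(-26\right)^{2} = 676$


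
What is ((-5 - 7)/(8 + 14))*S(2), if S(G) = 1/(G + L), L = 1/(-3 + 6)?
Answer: -18/77 ≈ -0.23377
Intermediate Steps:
L = ⅓ (L = 1/3 = ⅓ ≈ 0.33333)
S(G) = 1/(⅓ + G) (S(G) = 1/(G + ⅓) = 1/(⅓ + G))
((-5 - 7)/(8 + 14))*S(2) = ((-5 - 7)/(8 + 14))*(3/(1 + 3*2)) = (-12/22)*(3/(1 + 6)) = (-12*1/22)*(3/7) = -18/(11*7) = -6/11*3/7 = -18/77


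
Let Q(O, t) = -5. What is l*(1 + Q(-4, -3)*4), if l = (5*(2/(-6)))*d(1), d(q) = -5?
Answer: -475/3 ≈ -158.33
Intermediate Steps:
l = 25/3 (l = (5*(2/(-6)))*(-5) = (5*(2*(-1/6)))*(-5) = (5*(-1/3))*(-5) = -5/3*(-5) = 25/3 ≈ 8.3333)
l*(1 + Q(-4, -3)*4) = 25*(1 - 5*4)/3 = 25*(1 - 20)/3 = (25/3)*(-19) = -475/3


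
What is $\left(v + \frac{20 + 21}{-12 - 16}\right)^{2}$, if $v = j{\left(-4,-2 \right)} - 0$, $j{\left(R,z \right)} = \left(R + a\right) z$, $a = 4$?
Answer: $\frac{1681}{784} \approx 2.1441$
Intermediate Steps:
$j{\left(R,z \right)} = z \left(4 + R\right)$ ($j{\left(R,z \right)} = \left(R + 4\right) z = \left(4 + R\right) z = z \left(4 + R\right)$)
$v = 0$ ($v = - 2 \left(4 - 4\right) - 0 = \left(-2\right) 0 + 0 = 0 + 0 = 0$)
$\left(v + \frac{20 + 21}{-12 - 16}\right)^{2} = \left(0 + \frac{20 + 21}{-12 - 16}\right)^{2} = \left(0 + \frac{41}{-28}\right)^{2} = \left(0 + 41 \left(- \frac{1}{28}\right)\right)^{2} = \left(0 - \frac{41}{28}\right)^{2} = \left(- \frac{41}{28}\right)^{2} = \frac{1681}{784}$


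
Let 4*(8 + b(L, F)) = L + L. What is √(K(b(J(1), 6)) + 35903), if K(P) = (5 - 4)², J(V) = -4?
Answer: 8*√561 ≈ 189.48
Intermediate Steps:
b(L, F) = -8 + L/2 (b(L, F) = -8 + (L + L)/4 = -8 + (2*L)/4 = -8 + L/2)
K(P) = 1 (K(P) = 1² = 1)
√(K(b(J(1), 6)) + 35903) = √(1 + 35903) = √35904 = 8*√561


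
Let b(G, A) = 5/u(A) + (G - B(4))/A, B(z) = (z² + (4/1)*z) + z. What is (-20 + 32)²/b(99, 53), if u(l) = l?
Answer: 1908/17 ≈ 112.24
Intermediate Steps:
B(z) = z² + 5*z (B(z) = (z² + (4*1)*z) + z = (z² + 4*z) + z = z² + 5*z)
b(G, A) = 5/A + (-36 + G)/A (b(G, A) = 5/A + (G - 4*(5 + 4))/A = 5/A + (G - 4*9)/A = 5/A + (G - 1*36)/A = 5/A + (G - 36)/A = 5/A + (-36 + G)/A)
(-20 + 32)²/b(99, 53) = (-20 + 32)²/(((-31 + 99)/53)) = 12²/(((1/53)*68)) = 144/(68/53) = 144*(53/68) = 1908/17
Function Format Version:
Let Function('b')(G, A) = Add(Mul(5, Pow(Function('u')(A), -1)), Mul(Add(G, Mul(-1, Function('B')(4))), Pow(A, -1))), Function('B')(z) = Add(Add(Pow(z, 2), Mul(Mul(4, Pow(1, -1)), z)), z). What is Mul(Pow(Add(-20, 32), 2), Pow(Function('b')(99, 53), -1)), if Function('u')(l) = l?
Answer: Rational(1908, 17) ≈ 112.24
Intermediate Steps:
Function('B')(z) = Add(Pow(z, 2), Mul(5, z)) (Function('B')(z) = Add(Add(Pow(z, 2), Mul(Mul(4, 1), z)), z) = Add(Add(Pow(z, 2), Mul(4, z)), z) = Add(Pow(z, 2), Mul(5, z)))
Function('b')(G, A) = Add(Mul(5, Pow(A, -1)), Mul(Pow(A, -1), Add(-36, G))) (Function('b')(G, A) = Add(Mul(5, Pow(A, -1)), Mul(Add(G, Mul(-1, Mul(4, Add(5, 4)))), Pow(A, -1))) = Add(Mul(5, Pow(A, -1)), Mul(Add(G, Mul(-1, Mul(4, 9))), Pow(A, -1))) = Add(Mul(5, Pow(A, -1)), Mul(Add(G, Mul(-1, 36)), Pow(A, -1))) = Add(Mul(5, Pow(A, -1)), Mul(Add(G, -36), Pow(A, -1))) = Add(Mul(5, Pow(A, -1)), Mul(Add(-36, G), Pow(A, -1))) = Add(Mul(5, Pow(A, -1)), Mul(Pow(A, -1), Add(-36, G))))
Mul(Pow(Add(-20, 32), 2), Pow(Function('b')(99, 53), -1)) = Mul(Pow(Add(-20, 32), 2), Pow(Mul(Pow(53, -1), Add(-31, 99)), -1)) = Mul(Pow(12, 2), Pow(Mul(Rational(1, 53), 68), -1)) = Mul(144, Pow(Rational(68, 53), -1)) = Mul(144, Rational(53, 68)) = Rational(1908, 17)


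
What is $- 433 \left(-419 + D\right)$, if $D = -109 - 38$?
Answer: $245078$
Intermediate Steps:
$D = -147$
$- 433 \left(-419 + D\right) = - 433 \left(-419 - 147\right) = \left(-433\right) \left(-566\right) = 245078$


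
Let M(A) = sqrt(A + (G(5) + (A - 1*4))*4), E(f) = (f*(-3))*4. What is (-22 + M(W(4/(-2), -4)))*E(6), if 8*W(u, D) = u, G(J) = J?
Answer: 1584 - 36*sqrt(11) ≈ 1464.6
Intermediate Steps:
E(f) = -12*f (E(f) = -3*f*4 = -12*f)
W(u, D) = u/8
M(A) = sqrt(4 + 5*A) (M(A) = sqrt(A + (5 + (A - 1*4))*4) = sqrt(A + (5 + (A - 4))*4) = sqrt(A + (5 + (-4 + A))*4) = sqrt(A + (1 + A)*4) = sqrt(A + (4 + 4*A)) = sqrt(4 + 5*A))
(-22 + M(W(4/(-2), -4)))*E(6) = (-22 + sqrt(4 + 5*((4/(-2))/8)))*(-12*6) = (-22 + sqrt(4 + 5*((4*(-1/2))/8)))*(-72) = (-22 + sqrt(4 + 5*((1/8)*(-2))))*(-72) = (-22 + sqrt(4 + 5*(-1/4)))*(-72) = (-22 + sqrt(4 - 5/4))*(-72) = (-22 + sqrt(11/4))*(-72) = (-22 + sqrt(11)/2)*(-72) = 1584 - 36*sqrt(11)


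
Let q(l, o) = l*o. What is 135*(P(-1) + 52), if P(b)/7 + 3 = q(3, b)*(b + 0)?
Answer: 7020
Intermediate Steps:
P(b) = -21 + 21*b² (P(b) = -21 + 7*((3*b)*(b + 0)) = -21 + 7*((3*b)*b) = -21 + 7*(3*b²) = -21 + 21*b²)
135*(P(-1) + 52) = 135*((-21 + 21*(-1)²) + 52) = 135*((-21 + 21*1) + 52) = 135*((-21 + 21) + 52) = 135*(0 + 52) = 135*52 = 7020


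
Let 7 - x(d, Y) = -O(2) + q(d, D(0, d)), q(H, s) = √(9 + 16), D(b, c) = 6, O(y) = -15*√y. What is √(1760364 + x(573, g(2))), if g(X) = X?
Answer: √(1760366 - 15*√2) ≈ 1326.8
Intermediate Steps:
q(H, s) = 5 (q(H, s) = √25 = 5)
x(d, Y) = 2 - 15*√2 (x(d, Y) = 7 - (-(-15)*√2 + 5) = 7 - (15*√2 + 5) = 7 - (5 + 15*√2) = 7 + (-5 - 15*√2) = 2 - 15*√2)
√(1760364 + x(573, g(2))) = √(1760364 + (2 - 15*√2)) = √(1760366 - 15*√2)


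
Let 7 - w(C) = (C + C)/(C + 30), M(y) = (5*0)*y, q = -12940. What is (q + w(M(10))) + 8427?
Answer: -4506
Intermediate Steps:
M(y) = 0 (M(y) = 0*y = 0)
w(C) = 7 - 2*C/(30 + C) (w(C) = 7 - (C + C)/(C + 30) = 7 - 2*C/(30 + C))
(q + w(M(10))) + 8427 = (-12940 + 5*(42 + 0)/(30 + 0)) + 8427 = (-12940 + 5*42/30) + 8427 = (-12940 + 5*(1/30)*42) + 8427 = (-12940 + 7) + 8427 = -12933 + 8427 = -4506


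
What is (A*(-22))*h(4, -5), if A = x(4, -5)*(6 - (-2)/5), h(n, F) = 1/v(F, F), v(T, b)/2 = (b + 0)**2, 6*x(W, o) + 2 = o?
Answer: 1232/375 ≈ 3.2853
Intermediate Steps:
x(W, o) = -1/3 + o/6
v(T, b) = 2*b**2 (v(T, b) = 2*(b + 0)**2 = 2*b**2)
h(n, F) = 1/(2*F**2)
A = -112/15 (A = (-1/3 + (1/6)*(-5))*(6 - (-2)/5) = (-1/3 - 5/6)*(6 - (-2)/5) = -7*(6 - 1*(-2/5))/6 = -7*(6 + 2/5)/6 = -7/6*32/5 = -112/15 ≈ -7.4667)
(A*(-22))*h(4, -5) = (-112/15*(-22))*((1/2)/(-5)**2) = 2464*((1/2)*(1/25))/15 = (2464/15)*(1/50) = 1232/375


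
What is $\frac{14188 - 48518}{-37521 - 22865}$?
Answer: $\frac{17165}{30193} \approx 0.56851$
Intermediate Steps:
$\frac{14188 - 48518}{-37521 - 22865} = - \frac{34330}{-60386} = \left(-34330\right) \left(- \frac{1}{60386}\right) = \frac{17165}{30193}$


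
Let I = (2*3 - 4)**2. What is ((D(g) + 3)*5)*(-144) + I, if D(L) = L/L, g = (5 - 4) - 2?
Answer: -2876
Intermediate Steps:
g = -1 (g = 1 - 2 = -1)
D(L) = 1
I = 4 (I = (6 - 4)**2 = 2**2 = 4)
((D(g) + 3)*5)*(-144) + I = ((1 + 3)*5)*(-144) + 4 = (4*5)*(-144) + 4 = 20*(-144) + 4 = -2880 + 4 = -2876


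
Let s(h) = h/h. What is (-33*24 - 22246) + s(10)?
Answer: -23037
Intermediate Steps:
s(h) = 1
(-33*24 - 22246) + s(10) = (-33*24 - 22246) + 1 = (-792 - 22246) + 1 = -23038 + 1 = -23037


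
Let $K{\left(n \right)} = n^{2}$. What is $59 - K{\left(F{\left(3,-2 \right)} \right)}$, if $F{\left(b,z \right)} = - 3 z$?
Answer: $23$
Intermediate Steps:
$59 - K{\left(F{\left(3,-2 \right)} \right)} = 59 - \left(\left(-3\right) \left(-2\right)\right)^{2} = 59 - 6^{2} = 59 - 36 = 23$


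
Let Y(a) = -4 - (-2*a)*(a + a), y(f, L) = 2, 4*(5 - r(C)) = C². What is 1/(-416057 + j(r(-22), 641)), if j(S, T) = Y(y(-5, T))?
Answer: -1/416045 ≈ -2.4036e-6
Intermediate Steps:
r(C) = 5 - C²/4
Y(a) = -4 + 4*a² (Y(a) = -4 - (-2*a)*2*a = -4 - (-4)*a² = -4 + 4*a²)
j(S, T) = 12 (j(S, T) = -4 + 4*2² = -4 + 4*4 = -4 + 16 = 12)
1/(-416057 + j(r(-22), 641)) = 1/(-416057 + 12) = 1/(-416045) = -1/416045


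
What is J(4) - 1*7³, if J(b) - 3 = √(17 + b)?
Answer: -340 + √21 ≈ -335.42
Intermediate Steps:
J(b) = 3 + √(17 + b)
J(4) - 1*7³ = (3 + √(17 + 4)) - 1*7³ = (3 + √21) - 1*343 = (3 + √21) - 343 = -340 + √21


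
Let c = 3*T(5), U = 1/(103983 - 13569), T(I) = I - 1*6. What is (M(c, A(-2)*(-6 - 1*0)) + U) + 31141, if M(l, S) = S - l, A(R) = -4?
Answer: 2818023553/90414 ≈ 31168.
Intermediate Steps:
T(I) = -6 + I (T(I) = I - 6 = -6 + I)
U = 1/90414 ≈ 1.1060e-5
c = -3 (c = 3*(-6 + 5) = 3*(-1) = -3)
(M(c, A(-2)*(-6 - 1*0)) + U) + 31141 = ((-4*(-6 - 1*0) - 1*(-3)) + 1/90414) + 31141 = ((-4*(-6 + 0) + 3) + 1/90414) + 31141 = ((-4*(-6) + 3) + 1/90414) + 31141 = ((24 + 3) + 1/90414) + 31141 = (27 + 1/90414) + 31141 = 2441179/90414 + 31141 = 2818023553/90414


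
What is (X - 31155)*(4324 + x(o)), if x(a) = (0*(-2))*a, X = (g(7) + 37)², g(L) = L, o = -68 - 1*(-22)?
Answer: -126342956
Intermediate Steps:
o = -46 (o = -68 + 22 = -46)
X = 1936 (X = (7 + 37)² = 44² = 1936)
x(a) = 0 (x(a) = 0*a = 0)
(X - 31155)*(4324 + x(o)) = (1936 - 31155)*(4324 + 0) = -29219*4324 = -126342956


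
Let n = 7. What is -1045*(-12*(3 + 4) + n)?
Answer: 80465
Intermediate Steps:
-1045*(-12*(3 + 4) + n) = -1045*(-12*(3 + 4) + 7) = -1045*(-12*7 + 7) = -1045*(-4*21 + 7) = -1045*(-84 + 7) = -1045*(-77) = 80465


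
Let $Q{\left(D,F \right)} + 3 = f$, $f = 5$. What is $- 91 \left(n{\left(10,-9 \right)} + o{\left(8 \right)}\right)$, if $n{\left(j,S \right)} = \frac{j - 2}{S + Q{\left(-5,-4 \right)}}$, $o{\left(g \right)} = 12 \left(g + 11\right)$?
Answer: $-20644$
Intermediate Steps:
$o{\left(g \right)} = 132 + 12 g$ ($o{\left(g \right)} = 12 \left(11 + g\right) = 132 + 12 g$)
$Q{\left(D,F \right)} = 2$ ($Q{\left(D,F \right)} = -3 + 5 = 2$)
$n{\left(j,S \right)} = \frac{-2 + j}{2 + S}$ ($n{\left(j,S \right)} = \frac{j - 2}{S + 2} = \frac{-2 + j}{2 + S}$)
$- 91 \left(n{\left(10,-9 \right)} + o{\left(8 \right)}\right) = - 91 \left(\frac{-2 + 10}{2 - 9} + \left(132 + 12 \cdot 8\right)\right) = - 91 \left(\frac{1}{-7} \cdot 8 + \left(132 + 96\right)\right) = - 91 \left(\left(- \frac{1}{7}\right) 8 + 228\right) = - 91 \left(- \frac{8}{7} + 228\right) = \left(-91\right) \frac{1588}{7} = -20644$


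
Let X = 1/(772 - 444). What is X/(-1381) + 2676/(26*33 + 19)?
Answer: 1212141491/397252936 ≈ 3.0513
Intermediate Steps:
X = 1/328 ≈ 0.0030488
X/(-1381) + 2676/(26*33 + 19) = (1/328)/(-1381) + 2676/(26*33 + 19) = (1/328)*(-1/1381) + 2676/(858 + 19) = -1/452968 + 2676/877 = 1212141491/397252936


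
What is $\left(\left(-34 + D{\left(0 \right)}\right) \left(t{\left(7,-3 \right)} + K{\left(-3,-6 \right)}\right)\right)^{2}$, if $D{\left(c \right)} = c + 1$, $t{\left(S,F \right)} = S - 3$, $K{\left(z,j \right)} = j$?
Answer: $4356$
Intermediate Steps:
$t{\left(S,F \right)} = -3 + S$
$D{\left(c \right)} = 1 + c$
$\left(\left(-34 + D{\left(0 \right)}\right) \left(t{\left(7,-3 \right)} + K{\left(-3,-6 \right)}\right)\right)^{2} = \left(\left(-34 + \left(1 + 0\right)\right) \left(\left(-3 + 7\right) - 6\right)\right)^{2} = \left(\left(-34 + 1\right) \left(4 - 6\right)\right)^{2} = \left(\left(-33\right) \left(-2\right)\right)^{2} = 66^{2} = 4356$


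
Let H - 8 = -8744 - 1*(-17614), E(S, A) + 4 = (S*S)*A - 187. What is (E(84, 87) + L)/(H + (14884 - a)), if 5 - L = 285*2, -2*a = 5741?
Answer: 408744/17755 ≈ 23.021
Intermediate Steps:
a = -5741/2 (a = -½*5741 = -5741/2 ≈ -2870.5)
E(S, A) = -191 + A*S² (E(S, A) = -4 + ((S*S)*A - 187) = -4 + (S²*A - 187) = -4 + (A*S² - 187) = -4 + (-187 + A*S²) = -191 + A*S²)
L = -565 (L = 5 - 285*2 = 5 - 1*570 = 5 - 570 = -565)
H = 8878 (H = 8 + (-8744 - 1*(-17614)) = 8 + (-8744 + 17614) = 8 + 8870 = 8878)
(E(84, 87) + L)/(H + (14884 - a)) = ((-191 + 87*84²) - 565)/(8878 + (14884 - 1*(-5741/2))) = ((-191 + 87*7056) - 565)/(8878 + (14884 + 5741/2)) = ((-191 + 613872) - 565)/(8878 + 35509/2) = (613681 - 565)/(53265/2) = 613116*(2/53265) = 408744/17755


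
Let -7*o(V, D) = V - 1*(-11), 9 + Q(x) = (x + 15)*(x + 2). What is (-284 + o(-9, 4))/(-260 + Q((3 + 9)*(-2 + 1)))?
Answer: 1990/2093 ≈ 0.95079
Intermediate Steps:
Q(x) = -9 + (2 + x)*(15 + x) (Q(x) = -9 + (x + 15)*(x + 2) = -9 + (15 + x)*(2 + x) = -9 + (2 + x)*(15 + x))
o(V, D) = -11/7 - V/7 (o(V, D) = -(V - 1*(-11))/7 = -(V + 11)/7 = -(11 + V)/7 = -11/7 - V/7)
(-284 + o(-9, 4))/(-260 + Q((3 + 9)*(-2 + 1))) = (-284 + (-11/7 - 1/7*(-9)))/(-260 + (21 + ((3 + 9)*(-2 + 1))**2 + 17*((3 + 9)*(-2 + 1)))) = (-284 + (-11/7 + 9/7))/(-260 + (21 + (12*(-1))**2 + 17*(12*(-1)))) = (-284 - 2/7)/(-260 + (21 + (-12)**2 + 17*(-12))) = -1990/(7*(-260 + (21 + 144 - 204))) = -1990/(7*(-260 - 39)) = -1990/7/(-299) = -1990/7*(-1/299) = 1990/2093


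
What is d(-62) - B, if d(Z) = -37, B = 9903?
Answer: -9940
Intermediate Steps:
d(-62) - B = -37 - 1*9903 = -37 - 9903 = -9940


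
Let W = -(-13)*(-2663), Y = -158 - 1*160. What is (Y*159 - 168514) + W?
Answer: -253695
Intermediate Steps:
Y = -318 (Y = -158 - 160 = -318)
W = -34619 (W = -1*34619 = -34619)
(Y*159 - 168514) + W = (-318*159 - 168514) - 34619 = (-50562 - 168514) - 34619 = -219076 - 34619 = -253695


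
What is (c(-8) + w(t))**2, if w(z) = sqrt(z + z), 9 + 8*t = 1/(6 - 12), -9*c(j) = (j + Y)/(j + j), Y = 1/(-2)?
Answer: (17 - 24*I*sqrt(330))**2/82944 ≈ -2.2882 - 0.17872*I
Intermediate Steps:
Y = -1/2 (Y = 1*(-1/2) = -1/2 ≈ -0.50000)
c(j) = -(-1/2 + j)/(18*j) (c(j) = -(j - 1/2)/(9*(j + j)) = -(-1/2 + j)/(9*(2*j)) = -(-1/2 + j)*1/(2*j)/9 = -(-1/2 + j)/(18*j))
t = -55/48 (t = -9/8 + 1/(8*(6 - 12)) = -9/8 + (1/8)/(-6) = -9/8 + (1/8)*(-1/6) = -9/8 - 1/48 = -55/48 ≈ -1.1458)
w(z) = sqrt(2)*sqrt(z) (w(z) = sqrt(2*z) = sqrt(2)*sqrt(z))
(c(-8) + w(t))**2 = ((1/36)*(1 - 2*(-8))/(-8) + sqrt(2)*sqrt(-55/48))**2 = ((1/36)*(-1/8)*(1 + 16) + sqrt(2)*(I*sqrt(165)/12))**2 = ((1/36)*(-1/8)*17 + I*sqrt(330)/12)**2 = (-17/288 + I*sqrt(330)/12)**2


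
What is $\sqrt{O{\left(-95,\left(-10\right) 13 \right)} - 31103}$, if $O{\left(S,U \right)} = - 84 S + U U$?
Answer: $7 i \sqrt{127} \approx 78.886 i$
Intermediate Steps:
$O{\left(S,U \right)} = U^{2} - 84 S$ ($O{\left(S,U \right)} = - 84 S + U^{2} = U^{2} - 84 S$)
$\sqrt{O{\left(-95,\left(-10\right) 13 \right)} - 31103} = \sqrt{\left(\left(\left(-10\right) 13\right)^{2} - -7980\right) - 31103} = \sqrt{\left(\left(-130\right)^{2} + 7980\right) - 31103} = \sqrt{\left(16900 + 7980\right) - 31103} = \sqrt{24880 - 31103} = \sqrt{-6223} = 7 i \sqrt{127}$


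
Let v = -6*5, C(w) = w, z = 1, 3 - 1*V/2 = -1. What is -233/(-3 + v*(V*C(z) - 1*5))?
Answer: 233/93 ≈ 2.5054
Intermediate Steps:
V = 8 (V = 6 - 2*(-1) = 6 + 2 = 8)
v = -30
-233/(-3 + v*(V*C(z) - 1*5)) = -233/(-3 - 30*(8*1 - 1*5)) = -233/(-3 - 30*(8 - 5)) = -233/(-3 - 30*3) = -233/(-3 - 90) = -233/(-93) = -233*(-1/93) = 233/93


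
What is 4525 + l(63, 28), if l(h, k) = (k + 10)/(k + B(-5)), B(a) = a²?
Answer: 239863/53 ≈ 4525.7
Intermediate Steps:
l(h, k) = (10 + k)/(25 + k) (l(h, k) = (k + 10)/(k + (-5)²) = (10 + k)/(k + 25) = (10 + k)/(25 + k))
4525 + l(63, 28) = 4525 + (10 + 28)/(25 + 28) = 4525 + 38/53 = 239863/53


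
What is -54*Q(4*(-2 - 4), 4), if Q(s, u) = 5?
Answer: -270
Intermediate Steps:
-54*Q(4*(-2 - 4), 4) = -54*5 = -270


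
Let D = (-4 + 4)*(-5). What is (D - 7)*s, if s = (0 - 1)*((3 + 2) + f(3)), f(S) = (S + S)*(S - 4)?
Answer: -7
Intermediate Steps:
f(S) = 2*S*(-4 + S) (f(S) = (2*S)*(-4 + S) = 2*S*(-4 + S))
D = 0 (D = 0*(-5) = 0)
s = 1 (s = (0 - 1)*((3 + 2) + 2*3*(-4 + 3)) = -(5 + 2*3*(-1)) = -(5 - 6) = -1*(-1) = 1)
(D - 7)*s = (0 - 7)*1 = -7*1 = -7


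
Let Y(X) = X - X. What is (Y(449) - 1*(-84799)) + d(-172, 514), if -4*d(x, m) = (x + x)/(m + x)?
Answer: 14500672/171 ≈ 84799.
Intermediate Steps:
d(x, m) = -x/(2*(m + x)) (d(x, m) = -(x + x)/(4*(m + x)) = -2*x/(4*(m + x)) = -x/(2*(m + x)))
Y(X) = 0
(Y(449) - 1*(-84799)) + d(-172, 514) = (0 - 1*(-84799)) - 1*(-172)/(2*514 + 2*(-172)) = (0 + 84799) - 1*(-172)/(1028 - 344) = 84799 - 1*(-172)/684 = 84799 - 1*(-172)*1/684 = 84799 + 43/171 = 14500672/171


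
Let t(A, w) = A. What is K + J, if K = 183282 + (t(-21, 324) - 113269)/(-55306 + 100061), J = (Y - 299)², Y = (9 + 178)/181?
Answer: 79780972786188/293243711 ≈ 2.7206e+5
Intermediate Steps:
Y = 187/181 (Y = 187*(1/181) = 187/181 ≈ 1.0331)
J = 2908660624/32761 (J = (187/181 - 299)² = (-53932/181)² = 2908660624/32761 ≈ 88784.)
K = 1640534524/8951 (K = 183282 + (-21 - 113269)/(-55306 + 100061) = 183282 - 113290/44755 = 183282 - 113290*1/44755 = 183282 - 22658/8951 = 1640534524/8951 ≈ 1.8328e+5)
K + J = 1640534524/8951 + 2908660624/32761 = 79780972786188/293243711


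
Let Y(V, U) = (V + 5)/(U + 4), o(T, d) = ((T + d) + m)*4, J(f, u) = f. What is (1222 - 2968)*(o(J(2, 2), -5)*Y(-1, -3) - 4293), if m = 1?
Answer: 7551450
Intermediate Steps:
o(T, d) = 4 + 4*T + 4*d (o(T, d) = ((T + d) + 1)*4 = (1 + T + d)*4 = 4 + 4*T + 4*d)
Y(V, U) = (5 + V)/(4 + U)
(1222 - 2968)*(o(J(2, 2), -5)*Y(-1, -3) - 4293) = (1222 - 2968)*((4 + 4*2 + 4*(-5))*((5 - 1)/(4 - 3)) - 4293) = -1746*((4 + 8 - 20)*(4/1) - 4293) = -1746*(-8*4 - 4293) = -1746*(-32 - 4293) = -1746*(-4325) = 7551450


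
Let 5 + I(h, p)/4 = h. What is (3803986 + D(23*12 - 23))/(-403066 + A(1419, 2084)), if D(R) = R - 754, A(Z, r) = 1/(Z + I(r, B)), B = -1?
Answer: -37026926475/3923847509 ≈ -9.4364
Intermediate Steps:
I(h, p) = -20 + 4*h
A(Z, r) = 1/(-20 + Z + 4*r) (A(Z, r) = 1/(Z + (-20 + 4*r)) = 1/(-20 + Z + 4*r))
D(R) = -754 + R
(3803986 + D(23*12 - 23))/(-403066 + A(1419, 2084)) = (3803986 + (-754 + (23*12 - 23)))/(-403066 + 1/(-20 + 1419 + 4*2084)) = (3803986 + (-754 + (276 - 23)))/(-403066 + 1/(-20 + 1419 + 8336)) = (3803986 + (-754 + 253))/(-403066 + 1/9735) = (3803986 - 501)/(-403066 + 1/9735) = 3803485/(-3923847509/9735) = 3803485*(-9735/3923847509) = -37026926475/3923847509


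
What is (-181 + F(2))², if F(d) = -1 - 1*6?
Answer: 35344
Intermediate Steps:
F(d) = -7 (F(d) = -1 - 6 = -7)
(-181 + F(2))² = (-181 - 7)² = (-188)² = 35344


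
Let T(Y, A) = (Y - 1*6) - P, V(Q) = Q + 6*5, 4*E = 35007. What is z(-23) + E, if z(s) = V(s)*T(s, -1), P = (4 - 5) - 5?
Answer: 34363/4 ≈ 8590.8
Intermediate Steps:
E = 35007/4 (E = (1/4)*35007 = 35007/4 ≈ 8751.8)
P = -6 (P = -1 - 5 = -6)
V(Q) = 30 + Q (V(Q) = Q + 30 = 30 + Q)
T(Y, A) = Y (T(Y, A) = (Y - 1*6) - 1*(-6) = (Y - 6) + 6 = (-6 + Y) + 6 = Y)
z(s) = s*(30 + s) (z(s) = (30 + s)*s = s*(30 + s))
z(-23) + E = -23*(30 - 23) + 35007/4 = -23*7 + 35007/4 = -161 + 35007/4 = 34363/4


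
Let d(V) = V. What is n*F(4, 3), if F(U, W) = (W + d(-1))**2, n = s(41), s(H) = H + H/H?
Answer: 168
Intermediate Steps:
s(H) = 1 + H (s(H) = H + 1 = 1 + H)
n = 42 (n = 1 + 41 = 42)
F(U, W) = (-1 + W)**2 (F(U, W) = (W - 1)**2 = (-1 + W)**2)
n*F(4, 3) = 42*(-1 + 3)**2 = 42*2**2 = 42*4 = 168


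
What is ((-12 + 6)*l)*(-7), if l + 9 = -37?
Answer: -1932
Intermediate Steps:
l = -46 (l = -9 - 37 = -46)
((-12 + 6)*l)*(-7) = ((-12 + 6)*(-46))*(-7) = -6*(-46)*(-7) = 276*(-7) = -1932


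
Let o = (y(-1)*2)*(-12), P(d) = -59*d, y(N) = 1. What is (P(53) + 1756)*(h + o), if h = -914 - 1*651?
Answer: 2178519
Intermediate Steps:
h = -1565 (h = -914 - 651 = -1565)
o = -24 (o = (1*2)*(-12) = 2*(-12) = -24)
(P(53) + 1756)*(h + o) = (-59*53 + 1756)*(-1565 - 24) = (-3127 + 1756)*(-1589) = -1371*(-1589) = 2178519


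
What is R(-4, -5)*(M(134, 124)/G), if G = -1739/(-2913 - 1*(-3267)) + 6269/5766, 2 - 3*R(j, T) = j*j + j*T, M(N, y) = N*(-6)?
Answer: -774961932/325327 ≈ -2382.1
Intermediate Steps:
M(N, y) = -6*N
R(j, T) = ⅔ - j²/3 - T*j/3 (R(j, T) = ⅔ - (j*j + j*T)/3 = ⅔ - (j² + T*j)/3 = ⅔ + (-j²/3 - T*j/3) = ⅔ - j²/3 - T*j/3)
G = -650654/170097 (G = -1739/(-2913 + 3267) + 6269*(1/5766) = -1739/354 + 6269/5766 = -650654/170097 ≈ -3.8252)
R(-4, -5)*(M(134, 124)/G) = (⅔ - ⅓*(-4)² - ⅓*(-5)*(-4))*((-6*134)/(-650654/170097)) = (⅔ - ⅓*16 - 20/3)*(-804*(-170097/650654)) = (⅔ - 16/3 - 20/3)*(68378994/325327) = -34/3*68378994/325327 = -774961932/325327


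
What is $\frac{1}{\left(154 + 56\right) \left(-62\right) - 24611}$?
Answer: $- \frac{1}{37631} \approx -2.6574 \cdot 10^{-5}$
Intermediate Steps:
$\frac{1}{\left(154 + 56\right) \left(-62\right) - 24611} = \frac{1}{210 \left(-62\right) - 24611} = \frac{1}{-13020 - 24611} = \frac{1}{-37631} = - \frac{1}{37631}$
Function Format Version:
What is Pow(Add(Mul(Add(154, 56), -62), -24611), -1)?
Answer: Rational(-1, 37631) ≈ -2.6574e-5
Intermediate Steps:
Pow(Add(Mul(Add(154, 56), -62), -24611), -1) = Pow(Add(Mul(210, -62), -24611), -1) = Pow(Add(-13020, -24611), -1) = Pow(-37631, -1) = Rational(-1, 37631)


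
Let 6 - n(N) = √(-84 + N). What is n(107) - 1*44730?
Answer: -44724 - √23 ≈ -44729.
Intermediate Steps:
n(N) = 6 - √(-84 + N)
n(107) - 1*44730 = (6 - √(-84 + 107)) - 1*44730 = (6 - √23) - 44730 = -44724 - √23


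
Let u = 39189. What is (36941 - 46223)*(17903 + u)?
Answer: -529927944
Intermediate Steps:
(36941 - 46223)*(17903 + u) = (36941 - 46223)*(17903 + 39189) = -9282*57092 = -529927944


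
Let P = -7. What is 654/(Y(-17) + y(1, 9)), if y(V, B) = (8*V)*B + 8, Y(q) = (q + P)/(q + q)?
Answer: 5559/686 ≈ 8.1035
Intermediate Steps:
Y(q) = (-7 + q)/(2*q) (Y(q) = (q - 7)/(q + q) = (-7 + q)/((2*q)) = (-7 + q)*(1/(2*q)) = (-7 + q)/(2*q))
y(V, B) = 8 + 8*B*V (y(V, B) = 8*B*V + 8 = 8 + 8*B*V)
654/(Y(-17) + y(1, 9)) = 654/((½)*(-7 - 17)/(-17) + (8 + 8*9*1)) = 654/((½)*(-1/17)*(-24) + (8 + 72)) = 654/(12/17 + 80) = 654/(1372/17) = 654*(17/1372) = 5559/686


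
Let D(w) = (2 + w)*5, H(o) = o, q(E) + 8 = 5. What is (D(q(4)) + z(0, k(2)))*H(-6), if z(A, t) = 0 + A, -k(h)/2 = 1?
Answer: 30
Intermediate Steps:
k(h) = -2 (k(h) = -2*1 = -2)
q(E) = -3 (q(E) = -8 + 5 = -3)
D(w) = 10 + 5*w
z(A, t) = A
(D(q(4)) + z(0, k(2)))*H(-6) = ((10 + 5*(-3)) + 0)*(-6) = ((10 - 15) + 0)*(-6) = (-5 + 0)*(-6) = -5*(-6) = 30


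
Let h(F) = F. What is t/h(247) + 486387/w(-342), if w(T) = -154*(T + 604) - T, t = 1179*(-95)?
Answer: -242158401/520078 ≈ -465.62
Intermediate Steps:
t = -112005
w(T) = -93016 - 155*T (w(T) = -154*(604 + T) - T = (-93016 - 154*T) - T = -93016 - 155*T)
t/h(247) + 486387/w(-342) = -112005/247 + 486387/(-93016 - 155*(-342)) = -112005*1/247 + 486387/(-93016 + 53010) = -5895/13 + 486387/(-40006) = -5895/13 + 486387*(-1/40006) = -5895/13 - 486387/40006 = -242158401/520078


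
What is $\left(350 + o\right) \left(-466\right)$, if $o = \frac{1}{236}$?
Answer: $- \frac{19246033}{118} \approx -1.631 \cdot 10^{5}$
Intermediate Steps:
$o = \frac{1}{236} \approx 0.0042373$
$\left(350 + o\right) \left(-466\right) = \left(350 + \frac{1}{236}\right) \left(-466\right) = \frac{82601}{236} \left(-466\right) = - \frac{19246033}{118}$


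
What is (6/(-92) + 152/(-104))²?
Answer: 833569/357604 ≈ 2.3310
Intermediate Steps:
(6/(-92) + 152/(-104))² = (6*(-1/92) + 152*(-1/104))² = (-3/46 - 19/13)² = (-913/598)² = 833569/357604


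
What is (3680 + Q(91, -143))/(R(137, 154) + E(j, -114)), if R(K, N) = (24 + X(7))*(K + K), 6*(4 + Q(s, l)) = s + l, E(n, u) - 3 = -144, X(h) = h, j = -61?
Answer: 11002/25059 ≈ 0.43904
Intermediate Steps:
E(n, u) = -141 (E(n, u) = 3 - 144 = -141)
Q(s, l) = -4 + l/6 + s/6 (Q(s, l) = -4 + (s + l)/6 = -4 + (l + s)/6 = -4 + (l/6 + s/6) = -4 + l/6 + s/6)
R(K, N) = 62*K (R(K, N) = (24 + 7)*(K + K) = 31*(2*K) = 62*K)
(3680 + Q(91, -143))/(R(137, 154) + E(j, -114)) = (3680 + (-4 + (1/6)*(-143) + (1/6)*91))/(62*137 - 141) = (3680 + (-4 - 143/6 + 91/6))/(8494 - 141) = (3680 - 38/3)/8353 = (11002/3)*(1/8353) = 11002/25059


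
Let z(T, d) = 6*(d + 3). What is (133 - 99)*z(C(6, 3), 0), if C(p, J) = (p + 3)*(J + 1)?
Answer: 612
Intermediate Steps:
C(p, J) = (1 + J)*(3 + p) (C(p, J) = (3 + p)*(1 + J) = (1 + J)*(3 + p))
z(T, d) = 18 + 6*d (z(T, d) = 6*(3 + d) = 18 + 6*d)
(133 - 99)*z(C(6, 3), 0) = (133 - 99)*(18 + 6*0) = 34*(18 + 0) = 34*18 = 612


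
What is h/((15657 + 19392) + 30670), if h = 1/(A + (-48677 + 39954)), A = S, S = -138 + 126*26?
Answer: -1/367040615 ≈ -2.7245e-9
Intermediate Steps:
S = 3138 (S = -138 + 3276 = 3138)
A = 3138
h = -1/5585 (h = 1/(3138 + (-48677 + 39954)) = 1/(3138 - 8723) = 1/(-5585) = -1/5585 ≈ -0.00017905)
h/((15657 + 19392) + 30670) = -1/(5585*((15657 + 19392) + 30670)) = -1/(5585*(35049 + 30670)) = -1/5585/65719 = -1/5585*1/65719 = -1/367040615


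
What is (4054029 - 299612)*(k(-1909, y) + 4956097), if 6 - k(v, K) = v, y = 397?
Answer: 18614444539004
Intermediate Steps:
k(v, K) = 6 - v
(4054029 - 299612)*(k(-1909, y) + 4956097) = (4054029 - 299612)*((6 - 1*(-1909)) + 4956097) = 3754417*((6 + 1909) + 4956097) = 3754417*(1915 + 4956097) = 3754417*4958012 = 18614444539004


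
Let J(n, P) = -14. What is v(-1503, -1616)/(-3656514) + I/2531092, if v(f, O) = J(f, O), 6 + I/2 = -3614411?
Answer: -6608074322347/2313743333322 ≈ -2.8560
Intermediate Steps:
I = -7228834 (I = -12 + 2*(-3614411) = -12 - 7228822 = -7228834)
v(f, O) = -14
v(-1503, -1616)/(-3656514) + I/2531092 = -14/(-3656514) - 7228834/2531092 = -14*(-1/3656514) - 7228834*1/2531092 = 7/1828257 - 3614417/1265546 = -6608074322347/2313743333322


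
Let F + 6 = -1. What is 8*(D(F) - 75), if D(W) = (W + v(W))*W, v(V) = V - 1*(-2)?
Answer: 72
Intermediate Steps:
F = -7 (F = -6 - 1 = -7)
v(V) = 2 + V (v(V) = V + 2 = 2 + V)
D(W) = W*(2 + 2*W) (D(W) = (W + (2 + W))*W = (2 + 2*W)*W = W*(2 + 2*W))
8*(D(F) - 75) = 8*(2*(-7)*(1 - 7) - 75) = 8*(2*(-7)*(-6) - 75) = 8*(84 - 75) = 8*9 = 72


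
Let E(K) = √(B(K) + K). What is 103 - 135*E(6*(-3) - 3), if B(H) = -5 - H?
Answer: 103 - 135*I*√5 ≈ 103.0 - 301.87*I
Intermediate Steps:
E(K) = I*√5 (E(K) = √((-5 - K) + K) = √(-5) = I*√5)
103 - 135*E(6*(-3) - 3) = 103 - 135*I*√5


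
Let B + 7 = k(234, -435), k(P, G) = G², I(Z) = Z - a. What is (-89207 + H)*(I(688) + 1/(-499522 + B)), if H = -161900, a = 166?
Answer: -40673982156509/310304 ≈ -1.3108e+8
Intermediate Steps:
I(Z) = -166 + Z (I(Z) = Z - 1*166 = Z - 166 = -166 + Z)
B = 189218 (B = -7 + (-435)² = -7 + 189225 = 189218)
(-89207 + H)*(I(688) + 1/(-499522 + B)) = (-89207 - 161900)*((-166 + 688) + 1/(-499522 + 189218)) = -251107*(522 + 1/(-310304)) = -251107*(522 - 1/310304) = -251107*161978687/310304 = -40673982156509/310304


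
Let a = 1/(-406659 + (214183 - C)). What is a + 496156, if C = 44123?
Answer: 117390013443/236599 ≈ 4.9616e+5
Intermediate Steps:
a = -1/236599 (a = 1/(-406659 + (214183 - 1*44123)) = 1/(-406659 + (214183 - 44123)) = 1/(-406659 + 170060) = 1/(-236599) = -1/236599 ≈ -4.2266e-6)
a + 496156 = -1/236599 + 496156 = 117390013443/236599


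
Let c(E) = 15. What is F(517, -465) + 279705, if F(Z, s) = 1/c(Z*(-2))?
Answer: 4195576/15 ≈ 2.7971e+5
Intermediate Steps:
F(Z, s) = 1/15
F(517, -465) + 279705 = 1/15 + 279705 = 4195576/15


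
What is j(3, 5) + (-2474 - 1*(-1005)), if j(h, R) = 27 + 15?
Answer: -1427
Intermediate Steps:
j(h, R) = 42
j(3, 5) + (-2474 - 1*(-1005)) = 42 + (-2474 - 1*(-1005)) = 42 + (-2474 + 1005) = 42 - 1469 = -1427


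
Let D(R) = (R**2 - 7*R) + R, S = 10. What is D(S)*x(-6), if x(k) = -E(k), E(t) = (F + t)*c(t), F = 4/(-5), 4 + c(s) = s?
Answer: -2720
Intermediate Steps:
c(s) = -4 + s
F = -4/5 (F = 4*(-1/5) = -4/5 ≈ -0.80000)
E(t) = (-4 + t)*(-4/5 + t) (E(t) = (-4/5 + t)*(-4 + t) = (-4 + t)*(-4/5 + t))
D(R) = R**2 - 6*R
x(k) = -(-4 + k)*(-4 + 5*k)/5
D(S)*x(-6) = (10*(-6 + 10))*(-(-4 - 6)*(-4 + 5*(-6))/5) = (10*4)*(-1/5*(-10)*(-4 - 30)) = 40*(-1/5*(-10)*(-34)) = 40*(-68) = -2720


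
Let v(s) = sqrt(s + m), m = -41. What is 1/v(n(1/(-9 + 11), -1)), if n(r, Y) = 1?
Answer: -I*sqrt(10)/20 ≈ -0.15811*I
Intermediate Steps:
v(s) = sqrt(-41 + s) (v(s) = sqrt(s - 41) = sqrt(-41 + s))
1/v(n(1/(-9 + 11), -1)) = 1/(sqrt(-41 + 1)) = 1/(sqrt(-40)) = 1/(2*I*sqrt(10)) = -I*sqrt(10)/20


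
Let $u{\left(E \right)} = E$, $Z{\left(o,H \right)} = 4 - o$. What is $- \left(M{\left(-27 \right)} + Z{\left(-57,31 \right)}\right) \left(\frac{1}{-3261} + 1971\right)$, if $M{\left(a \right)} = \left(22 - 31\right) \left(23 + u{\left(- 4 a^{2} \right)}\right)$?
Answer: $- \frac{167743068140}{3261} \approx -5.1439 \cdot 10^{7}$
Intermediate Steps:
$M{\left(a \right)} = -207 + 36 a^{2}$ ($M{\left(a \right)} = \left(22 - 31\right) \left(23 - 4 a^{2}\right) = - 9 \left(23 - 4 a^{2}\right) = -207 + 36 a^{2}$)
$- \left(M{\left(-27 \right)} + Z{\left(-57,31 \right)}\right) \left(\frac{1}{-3261} + 1971\right) = - \left(\left(-207 + 36 \left(-27\right)^{2}\right) + \left(4 - -57\right)\right) \left(\frac{1}{-3261} + 1971\right) = - \left(\left(-207 + 36 \cdot 729\right) + \left(4 + 57\right)\right) \left(- \frac{1}{3261} + 1971\right) = - \frac{\left(\left(-207 + 26244\right) + 61\right) 6427430}{3261} = - \frac{\left(26037 + 61\right) 6427430}{3261} = - \frac{26098 \cdot 6427430}{3261} = \left(-1\right) \frac{167743068140}{3261} = - \frac{167743068140}{3261}$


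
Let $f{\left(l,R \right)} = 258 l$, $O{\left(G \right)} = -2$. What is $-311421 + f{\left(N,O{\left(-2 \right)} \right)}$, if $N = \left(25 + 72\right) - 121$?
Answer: $-317613$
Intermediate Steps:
$N = -24$ ($N = 97 - 121 = -24$)
$-311421 + f{\left(N,O{\left(-2 \right)} \right)} = -311421 + 258 \left(-24\right) = -311421 - 6192 = -317613$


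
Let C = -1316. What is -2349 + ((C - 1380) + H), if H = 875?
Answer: -4170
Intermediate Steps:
-2349 + ((C - 1380) + H) = -2349 + ((-1316 - 1380) + 875) = -2349 + (-2696 + 875) = -2349 - 1821 = -4170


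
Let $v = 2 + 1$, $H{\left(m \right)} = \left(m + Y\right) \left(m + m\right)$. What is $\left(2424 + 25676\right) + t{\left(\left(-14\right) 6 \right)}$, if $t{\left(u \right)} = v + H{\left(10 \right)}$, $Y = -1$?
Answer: $28283$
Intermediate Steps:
$H{\left(m \right)} = 2 m \left(-1 + m\right)$ ($H{\left(m \right)} = \left(m - 1\right) \left(m + m\right) = \left(-1 + m\right) 2 m = 2 m \left(-1 + m\right)$)
$v = 3$
$t{\left(u \right)} = 183$ ($t{\left(u \right)} = 3 + 2 \cdot 10 \left(-1 + 10\right) = 3 + 2 \cdot 10 \cdot 9 = 3 + 180 = 183$)
$\left(2424 + 25676\right) + t{\left(\left(-14\right) 6 \right)} = \left(2424 + 25676\right) + 183 = 28100 + 183 = 28283$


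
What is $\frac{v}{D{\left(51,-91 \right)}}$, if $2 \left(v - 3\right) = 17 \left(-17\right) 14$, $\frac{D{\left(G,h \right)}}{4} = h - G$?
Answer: $\frac{505}{142} \approx 3.5563$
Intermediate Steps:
$D{\left(G,h \right)} = - 4 G + 4 h$ ($D{\left(G,h \right)} = 4 \left(h - G\right) = - 4 G + 4 h$)
$v = -2020$ ($v = 3 + \frac{17 \left(-17\right) 14}{2} = 3 + \frac{\left(-289\right) 14}{2} = 3 + \frac{1}{2} \left(-4046\right) = 3 - 2023 = -2020$)
$\frac{v}{D{\left(51,-91 \right)}} = - \frac{2020}{\left(-4\right) 51 + 4 \left(-91\right)} = - \frac{2020}{-204 - 364} = - \frac{2020}{-568} = \left(-2020\right) \left(- \frac{1}{568}\right) = \frac{505}{142}$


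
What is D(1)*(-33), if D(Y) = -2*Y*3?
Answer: 198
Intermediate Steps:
D(Y) = -6*Y
D(1)*(-33) = -6*1*(-33) = -6*(-33) = 198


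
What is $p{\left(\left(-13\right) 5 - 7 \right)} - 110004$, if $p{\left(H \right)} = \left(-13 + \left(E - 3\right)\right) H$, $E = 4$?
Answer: $-109140$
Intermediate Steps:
$p{\left(H \right)} = - 12 H$ ($p{\left(H \right)} = \left(-13 + \left(4 - 3\right)\right) H = \left(-13 + 1\right) H = - 12 H$)
$p{\left(\left(-13\right) 5 - 7 \right)} - 110004 = - 12 \left(\left(-13\right) 5 - 7\right) - 110004 = - 12 \left(-65 - 7\right) - 110004 = \left(-12\right) \left(-72\right) - 110004 = 864 - 110004 = -109140$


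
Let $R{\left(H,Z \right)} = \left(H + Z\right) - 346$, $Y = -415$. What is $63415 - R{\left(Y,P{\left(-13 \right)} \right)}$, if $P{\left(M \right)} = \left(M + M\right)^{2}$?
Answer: $63500$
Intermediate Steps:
$P{\left(M \right)} = 4 M^{2}$ ($P{\left(M \right)} = \left(2 M\right)^{2} = 4 M^{2}$)
$R{\left(H,Z \right)} = -346 + H + Z$
$63415 - R{\left(Y,P{\left(-13 \right)} \right)} = 63415 - \left(-346 - 415 + 4 \left(-13\right)^{2}\right) = 63415 - \left(-346 - 415 + 4 \cdot 169\right) = 63415 - \left(-346 - 415 + 676\right) = 63415 - -85 = 63415 + 85 = 63500$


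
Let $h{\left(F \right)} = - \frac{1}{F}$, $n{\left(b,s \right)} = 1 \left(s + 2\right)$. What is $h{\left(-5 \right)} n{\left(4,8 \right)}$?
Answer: $2$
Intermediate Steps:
$n{\left(b,s \right)} = 2 + s$ ($n{\left(b,s \right)} = 1 \left(2 + s\right) = 2 + s$)
$h{\left(-5 \right)} n{\left(4,8 \right)} = - \frac{1}{-5} \left(2 + 8\right) = \left(-1\right) \left(- \frac{1}{5}\right) 10 = \frac{1}{5} \cdot 10 = 2$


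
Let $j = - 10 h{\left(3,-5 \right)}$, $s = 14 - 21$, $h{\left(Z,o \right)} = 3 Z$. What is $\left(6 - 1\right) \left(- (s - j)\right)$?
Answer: $-415$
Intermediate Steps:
$s = -7$
$j = -90$ ($j = - 10 \cdot 3 \cdot 3 = \left(-10\right) 9 = -90$)
$\left(6 - 1\right) \left(- (s - j)\right) = \left(6 - 1\right) \left(- (-7 - -90)\right) = \left(6 - 1\right) \left(- (-7 + 90)\right) = 5 \left(\left(-1\right) 83\right) = 5 \left(-83\right) = -415$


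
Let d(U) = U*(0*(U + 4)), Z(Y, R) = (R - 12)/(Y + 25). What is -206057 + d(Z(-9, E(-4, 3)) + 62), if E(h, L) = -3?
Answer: -206057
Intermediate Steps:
Z(Y, R) = (-12 + R)/(25 + Y)
d(U) = 0 (d(U) = U*(0*(4 + U)) = U*0 = 0)
-206057 + d(Z(-9, E(-4, 3)) + 62) = -206057 + 0 = -206057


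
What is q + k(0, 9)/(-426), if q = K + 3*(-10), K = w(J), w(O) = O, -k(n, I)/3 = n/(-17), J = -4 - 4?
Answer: -38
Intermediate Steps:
J = -8
k(n, I) = 3*n/17 (k(n, I) = -3*n/(-17) = -3*n*(-1)/17 = -(-3)*n/17 = 3*n/17)
K = -8
q = -38 (q = -8 + 3*(-10) = -8 - 30 = -38)
q + k(0, 9)/(-426) = -38 + ((3/17)*0)/(-426) = -38 + 0*(-1/426) = -38 + 0 = -38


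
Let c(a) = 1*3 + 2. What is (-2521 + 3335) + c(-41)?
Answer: 819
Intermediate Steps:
c(a) = 5 (c(a) = 3 + 2 = 5)
(-2521 + 3335) + c(-41) = (-2521 + 3335) + 5 = 814 + 5 = 819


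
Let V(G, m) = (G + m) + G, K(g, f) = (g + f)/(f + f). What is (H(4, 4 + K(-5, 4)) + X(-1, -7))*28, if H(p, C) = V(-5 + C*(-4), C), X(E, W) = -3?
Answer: -2247/2 ≈ -1123.5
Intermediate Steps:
K(g, f) = (f + g)/(2*f) (K(g, f) = (f + g)/((2*f)) = (f + g)*(1/(2*f)) = (f + g)/(2*f))
V(G, m) = m + 2*G
H(p, C) = -10 - 7*C (H(p, C) = C + 2*(-5 + C*(-4)) = C + 2*(-5 - 4*C) = C + (-10 - 8*C) = -10 - 7*C)
(H(4, 4 + K(-5, 4)) + X(-1, -7))*28 = ((-10 - 7*(4 + (½)*(4 - 5)/4)) - 3)*28 = ((-10 - 7*(4 + (½)*(¼)*(-1))) - 3)*28 = ((-10 - 7*(4 - ⅛)) - 3)*28 = ((-10 - 7*31/8) - 3)*28 = ((-10 - 217/8) - 3)*28 = (-297/8 - 3)*28 = -321/8*28 = -2247/2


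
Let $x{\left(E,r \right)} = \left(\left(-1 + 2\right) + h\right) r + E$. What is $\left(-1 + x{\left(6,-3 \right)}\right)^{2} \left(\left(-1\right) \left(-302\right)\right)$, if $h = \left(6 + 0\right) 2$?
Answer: $349112$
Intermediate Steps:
$h = 12$ ($h = 6 \cdot 2 = 12$)
$x{\left(E,r \right)} = E + 13 r$ ($x{\left(E,r \right)} = \left(\left(-1 + 2\right) + 12\right) r + E = \left(1 + 12\right) r + E = 13 r + E = E + 13 r$)
$\left(-1 + x{\left(6,-3 \right)}\right)^{2} \left(\left(-1\right) \left(-302\right)\right) = \left(-1 + \left(6 + 13 \left(-3\right)\right)\right)^{2} \left(\left(-1\right) \left(-302\right)\right) = \left(-1 + \left(6 - 39\right)\right)^{2} \cdot 302 = \left(-1 - 33\right)^{2} \cdot 302 = \left(-34\right)^{2} \cdot 302 = 1156 \cdot 302 = 349112$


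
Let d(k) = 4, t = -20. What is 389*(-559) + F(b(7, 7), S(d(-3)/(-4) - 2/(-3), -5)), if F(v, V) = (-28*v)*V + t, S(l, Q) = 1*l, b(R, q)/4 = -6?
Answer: -217695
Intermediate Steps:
b(R, q) = -24 (b(R, q) = 4*(-6) = -24)
S(l, Q) = l
F(v, V) = -20 - 28*V*v (F(v, V) = (-28*v)*V - 20 = -28*V*v - 20 = -20 - 28*V*v)
389*(-559) + F(b(7, 7), S(d(-3)/(-4) - 2/(-3), -5)) = 389*(-559) + (-20 - 28*(4/(-4) - 2/(-3))*(-24)) = -217451 + (-20 - 28*(4*(-1/4) - 2*(-1/3))*(-24)) = -217451 + (-20 - 28*(-1 + 2/3)*(-24)) = -217451 + (-20 - 28*(-1/3)*(-24)) = -217451 + (-20 - 224) = -217451 - 244 = -217695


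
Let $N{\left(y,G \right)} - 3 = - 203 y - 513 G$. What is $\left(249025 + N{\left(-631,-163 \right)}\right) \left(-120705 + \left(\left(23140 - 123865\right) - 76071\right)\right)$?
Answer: $-137070610740$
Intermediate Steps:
$N{\left(y,G \right)} = 3 - 513 G - 203 y$ ($N{\left(y,G \right)} = 3 - \left(203 y + 513 G\right) = 3 - 513 G - 203 y$)
$\left(249025 + N{\left(-631,-163 \right)}\right) \left(-120705 + \left(\left(23140 - 123865\right) - 76071\right)\right) = \left(249025 - -211715\right) \left(-120705 + \left(\left(23140 - 123865\right) - 76071\right)\right) = \left(249025 + \left(3 + 83619 + 128093\right)\right) \left(-120705 - 176796\right) = \left(249025 + 211715\right) \left(-120705 - 176796\right) = 460740 \left(-297501\right) = -137070610740$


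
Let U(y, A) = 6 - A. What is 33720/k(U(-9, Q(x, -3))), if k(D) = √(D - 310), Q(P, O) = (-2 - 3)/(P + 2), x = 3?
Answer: -11240*I*√303/101 ≈ -1937.2*I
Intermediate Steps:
Q(P, O) = -5/(2 + P)
k(D) = √(-310 + D)
33720/k(U(-9, Q(x, -3))) = 33720/(√(-310 + (6 - (-5)/(2 + 3)))) = 33720/(√(-310 + (6 - (-5)/5))) = 33720/(√(-310 + (6 - 1*(-1)))) = 33720/(√(-310 + (6 + 1))) = 33720/(√(-310 + 7)) = 33720/(√(-303)) = 33720/((I*√303)) = 33720*(-I*√303/303) = -11240*I*√303/101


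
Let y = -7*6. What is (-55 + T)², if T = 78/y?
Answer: 158404/49 ≈ 3232.7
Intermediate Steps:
y = -42
T = -13/7 (T = 78/(-42) = 78*(-1/42) = -13/7 ≈ -1.8571)
(-55 + T)² = (-55 - 13/7)² = (-398/7)² = 158404/49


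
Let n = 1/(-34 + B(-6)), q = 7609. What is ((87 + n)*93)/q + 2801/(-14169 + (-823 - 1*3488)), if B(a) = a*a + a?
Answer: 2607739/2869680 ≈ 0.90872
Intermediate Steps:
B(a) = a + a² (B(a) = a² + a = a + a²)
n = -¼ (n = 1/(-34 - 6*(1 - 6)) = 1/(-34 - 6*(-5)) = 1/(-34 + 30) = 1/(-4) = -¼ ≈ -0.25000)
((87 + n)*93)/q + 2801/(-14169 + (-823 - 1*3488)) = ((87 - ¼)*93)/7609 + 2801/(-14169 + (-823 - 1*3488)) = ((347/4)*93)*(1/7609) + 2801/(-14169 + (-823 - 3488)) = (32271/4)*(1/7609) + 2801/(-14169 - 4311) = 32271/30436 + 2801/(-18480) = 32271/30436 + 2801*(-1/18480) = 32271/30436 - 2801/18480 = 2607739/2869680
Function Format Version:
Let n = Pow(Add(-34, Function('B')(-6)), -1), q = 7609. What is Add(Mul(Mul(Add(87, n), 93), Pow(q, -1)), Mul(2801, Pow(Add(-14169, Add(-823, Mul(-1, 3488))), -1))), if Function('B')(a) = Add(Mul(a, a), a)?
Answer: Rational(2607739, 2869680) ≈ 0.90872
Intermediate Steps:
Function('B')(a) = Add(a, Pow(a, 2)) (Function('B')(a) = Add(Pow(a, 2), a) = Add(a, Pow(a, 2)))
n = Rational(-1, 4) (n = Pow(Add(-34, Mul(-6, Add(1, -6))), -1) = Pow(Add(-34, Mul(-6, -5)), -1) = Pow(Add(-34, 30), -1) = Pow(-4, -1) = Rational(-1, 4) ≈ -0.25000)
Add(Mul(Mul(Add(87, n), 93), Pow(q, -1)), Mul(2801, Pow(Add(-14169, Add(-823, Mul(-1, 3488))), -1))) = Add(Mul(Mul(Add(87, Rational(-1, 4)), 93), Pow(7609, -1)), Mul(2801, Pow(Add(-14169, Add(-823, Mul(-1, 3488))), -1))) = Add(Mul(Mul(Rational(347, 4), 93), Rational(1, 7609)), Mul(2801, Pow(Add(-14169, Add(-823, -3488)), -1))) = Add(Mul(Rational(32271, 4), Rational(1, 7609)), Mul(2801, Pow(Add(-14169, -4311), -1))) = Add(Rational(32271, 30436), Mul(2801, Pow(-18480, -1))) = Add(Rational(32271, 30436), Mul(2801, Rational(-1, 18480))) = Add(Rational(32271, 30436), Rational(-2801, 18480)) = Rational(2607739, 2869680)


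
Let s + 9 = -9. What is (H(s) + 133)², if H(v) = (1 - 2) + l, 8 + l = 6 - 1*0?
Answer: 16900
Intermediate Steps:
s = -18 (s = -9 - 9 = -18)
l = -2 (l = -8 + (6 - 1*0) = -8 + (6 + 0) = -8 + 6 = -2)
H(v) = -3 (H(v) = (1 - 2) - 2 = -1 - 2 = -3)
(H(s) + 133)² = (-3 + 133)² = 130² = 16900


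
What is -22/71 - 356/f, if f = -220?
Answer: 5109/3905 ≈ 1.3083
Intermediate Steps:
-22/71 - 356/f = -22/71 - 356/(-220) = -22*1/71 - 356*(-1/220) = -22/71 + 89/55 = 5109/3905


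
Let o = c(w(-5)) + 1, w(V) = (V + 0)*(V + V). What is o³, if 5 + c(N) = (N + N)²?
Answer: 998800479936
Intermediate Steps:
w(V) = 2*V² (w(V) = V*(2*V) = 2*V²)
c(N) = -5 + 4*N² (c(N) = -5 + (N + N)² = -5 + (2*N)² = -5 + 4*N²)
o = 9996 (o = (-5 + 4*(2*(-5)²)²) + 1 = (-5 + 4*(2*25)²) + 1 = (-5 + 4*50²) + 1 = (-5 + 4*2500) + 1 = (-5 + 10000) + 1 = 9995 + 1 = 9996)
o³ = 9996³ = 998800479936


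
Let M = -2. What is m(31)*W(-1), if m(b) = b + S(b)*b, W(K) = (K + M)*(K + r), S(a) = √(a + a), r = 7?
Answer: -558 - 558*√62 ≈ -4951.7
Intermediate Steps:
S(a) = √2*√a (S(a) = √(2*a) = √2*√a)
W(K) = (-2 + K)*(7 + K) (W(K) = (K - 2)*(K + 7) = (-2 + K)*(7 + K))
m(b) = b + √2*b^(3/2) (m(b) = b + (√2*√b)*b = b + √2*b^(3/2))
m(31)*W(-1) = (31 + √2*31^(3/2))*(-14 + (-1)² + 5*(-1)) = (31 + √2*(31*√31))*(-14 + 1 - 5) = (31 + 31*√62)*(-18) = -558 - 558*√62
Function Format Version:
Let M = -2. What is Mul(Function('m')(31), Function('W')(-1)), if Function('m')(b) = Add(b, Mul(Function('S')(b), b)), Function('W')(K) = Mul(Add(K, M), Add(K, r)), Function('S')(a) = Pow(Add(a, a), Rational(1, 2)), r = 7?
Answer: Add(-558, Mul(-558, Pow(62, Rational(1, 2)))) ≈ -4951.7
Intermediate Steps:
Function('S')(a) = Mul(Pow(2, Rational(1, 2)), Pow(a, Rational(1, 2))) (Function('S')(a) = Pow(Mul(2, a), Rational(1, 2)) = Mul(Pow(2, Rational(1, 2)), Pow(a, Rational(1, 2))))
Function('W')(K) = Mul(Add(-2, K), Add(7, K)) (Function('W')(K) = Mul(Add(K, -2), Add(K, 7)) = Mul(Add(-2, K), Add(7, K)))
Function('m')(b) = Add(b, Mul(Pow(2, Rational(1, 2)), Pow(b, Rational(3, 2)))) (Function('m')(b) = Add(b, Mul(Mul(Pow(2, Rational(1, 2)), Pow(b, Rational(1, 2))), b)) = Add(b, Mul(Pow(2, Rational(1, 2)), Pow(b, Rational(3, 2)))))
Mul(Function('m')(31), Function('W')(-1)) = Mul(Add(31, Mul(Pow(2, Rational(1, 2)), Pow(31, Rational(3, 2)))), Add(-14, Pow(-1, 2), Mul(5, -1))) = Mul(Add(31, Mul(Pow(2, Rational(1, 2)), Mul(31, Pow(31, Rational(1, 2))))), Add(-14, 1, -5)) = Mul(Add(31, Mul(31, Pow(62, Rational(1, 2)))), -18) = Add(-558, Mul(-558, Pow(62, Rational(1, 2))))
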